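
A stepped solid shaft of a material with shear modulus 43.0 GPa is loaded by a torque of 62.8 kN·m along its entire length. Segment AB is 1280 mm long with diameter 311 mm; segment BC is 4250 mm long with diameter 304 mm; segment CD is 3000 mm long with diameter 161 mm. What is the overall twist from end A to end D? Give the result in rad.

J_AB = π(0.311)⁴/32 = 9.18×10^-4 m⁴; J_BC = π(0.304)⁴/32 = 8.38×10^-4 m⁴; J_CD = π(0.161)⁴/32 = 6.60×10^-5 m⁴.
θ = (T/G)·Σ L_i/J_i = (62800/43.0×10⁹)·(1.28/9.18×10^-4 + 4.25/8.38×10^-4 + 3.00/6.60×10^-5) = 0.07586 rad.

0.0759 rad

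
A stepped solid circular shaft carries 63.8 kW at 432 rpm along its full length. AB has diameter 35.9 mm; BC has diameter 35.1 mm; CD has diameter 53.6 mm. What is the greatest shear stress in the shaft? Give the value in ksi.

24.1 ksi

ω = 2π·432/60 = 45.24 rad/s, so T = P/ω = 63.8×10³ / 45.24 = 1410 N·m.
Under the same torque, τ_max = 16T/(πd³) is largest where d is smallest — segment BC (d = 35.1 mm).
τ_max = 16·1410/(π·(0.0351)³) = 1.661×10^8 Pa.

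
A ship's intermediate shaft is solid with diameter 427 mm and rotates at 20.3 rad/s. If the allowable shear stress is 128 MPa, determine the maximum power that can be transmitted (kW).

39700 kW

J = πd⁴/32 = π(0.427)⁴/32 = 3.264×10^-3 m⁴.
T_max = τ_allow·J/r = 1.28×10^8 × 3.264×10^-3 / 0.213 = 1.957e6 N·m.
ω = 20.3 rad/s, so P_max = T_max·ω = 3.972×10^7 W.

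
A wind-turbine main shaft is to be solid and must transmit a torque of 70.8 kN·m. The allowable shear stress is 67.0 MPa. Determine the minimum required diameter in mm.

175 mm

For a solid shaft τ_max = 16T/(πd³), so d = (16T/(π τ_allow))^(1/3) = (16·70800/(π·6.70×10^7))^(1/3) = 0.1752 m.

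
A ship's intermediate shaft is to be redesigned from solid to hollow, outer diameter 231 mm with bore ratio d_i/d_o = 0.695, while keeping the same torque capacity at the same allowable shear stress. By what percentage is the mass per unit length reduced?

Equal τ_max and T ⇒ the solid shaft needs d_s³ = d_o³(1−k⁴), so d_s = 231·(1−0.695⁴)^(1/3) = 211.4 mm.
Area ratio A_h/A_s = d_o²(1−k²)/d_s² = (1−k²)/(1−k⁴)^(2/3) = 0.6172.
Mass saving = 1 − 0.6172 = 38.3 %.

38.3 %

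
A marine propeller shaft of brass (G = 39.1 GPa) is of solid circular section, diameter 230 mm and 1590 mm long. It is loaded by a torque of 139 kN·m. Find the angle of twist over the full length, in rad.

0.0206 rad

J = πd⁴/32 = π(0.230)⁴/32 = 2.747×10^-4 m⁴.
θ = T·L/(G·J) = 139000 × 1.59 / (39.1×10⁹ × 2.747×10^-4) = 0.02057 rad.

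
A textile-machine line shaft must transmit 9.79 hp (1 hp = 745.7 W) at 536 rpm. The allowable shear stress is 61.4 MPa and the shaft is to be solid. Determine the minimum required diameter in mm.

22.1 mm

ω = 2π·536/60 = 56.13 rad/s, so T = P/ω = 9.79×745.7 / 56.13 = 130.1 N·m.
For a solid shaft τ_max = 16T/(πd³), so d = (16T/(π τ_allow))^(1/3) = (16·130.1/(π·6.14×10^7))^(1/3) = 0.02210 m.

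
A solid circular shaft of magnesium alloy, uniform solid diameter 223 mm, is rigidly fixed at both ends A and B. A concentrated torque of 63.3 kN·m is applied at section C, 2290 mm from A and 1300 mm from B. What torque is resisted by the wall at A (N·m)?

22900 N·m

With uniform GJ and both ends fixed, compatibility θ_AC = θ_CB gives T_A·a = T_B·b, together with T_A + T_B = T₀.
T_A = T₀·b/(a+b) = 63300·1300/3590 = 22920 N·m; T_B = 40380 N·m.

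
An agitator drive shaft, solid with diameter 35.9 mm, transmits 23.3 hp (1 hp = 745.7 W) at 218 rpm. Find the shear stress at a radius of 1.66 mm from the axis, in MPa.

ω = 2π·218/60 = 22.83 rad/s, so T = P/ω = 23.3×745.7 / 22.83 = 761.1 N·m.
J = πd⁴/32 = π(0.0359)⁴/32 = 1.631×10^-7 m⁴.
Shear stress varies linearly with radius: τ = T·r/J = 761.1 × 0.00166 / 1.631×10^-7 = 7.748×10^6 Pa.

7.75 MPa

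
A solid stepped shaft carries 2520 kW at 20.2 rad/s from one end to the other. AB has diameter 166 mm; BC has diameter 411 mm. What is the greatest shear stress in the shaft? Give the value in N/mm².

139 N/mm²

ω = 20.2 rad/s, so T = P/ω = 2520×10³ / 20.20 = 124800 N·m.
Under the same torque, τ_max = 16T/(πd³) is largest where d is smallest — segment AB (d = 166 mm).
τ_max = 16·124800/(π·(0.166)³) = 1.389×10^8 Pa.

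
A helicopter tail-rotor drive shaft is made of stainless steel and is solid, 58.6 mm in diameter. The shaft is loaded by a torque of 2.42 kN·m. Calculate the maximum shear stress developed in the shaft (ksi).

8.88 ksi

J = πd⁴/32 = π(0.0586)⁴/32 = 1.158×10^-6 m⁴.
τ_max = T·r/J = 2420 × 0.0293 / 1.158×10^-6 = 6.125×10^7 Pa.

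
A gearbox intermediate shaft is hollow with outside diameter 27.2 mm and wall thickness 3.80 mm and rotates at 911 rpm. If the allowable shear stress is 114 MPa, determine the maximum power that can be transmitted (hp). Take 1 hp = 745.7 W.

42.1 hp

J = π(d_o⁴ − d_i⁴)/32 = π(0.0272⁴ − 0.0196⁴)/32 = 3.925×10^-8 m⁴.
T_max = τ_allow·J/r = 1.14×10^8 × 3.925×10^-8 / 0.0136 = 329.0 N·m.
ω = 2π·911/60 = 95.40 rad/s, so P_max = T_max·ω = 3.139×10^4 W.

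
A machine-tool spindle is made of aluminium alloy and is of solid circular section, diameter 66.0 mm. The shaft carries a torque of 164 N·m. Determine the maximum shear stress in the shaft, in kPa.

J = πd⁴/32 = π(0.0660)⁴/32 = 1.863×10^-6 m⁴.
τ_max = T·r/J = 164.0 × 0.0330 / 1.863×10^-6 = 2.905×10^6 Pa.

2910 kPa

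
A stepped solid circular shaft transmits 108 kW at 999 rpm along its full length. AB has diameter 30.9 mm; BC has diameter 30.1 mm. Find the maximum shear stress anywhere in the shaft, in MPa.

193 MPa

ω = 2π·999/60 = 104.6 rad/s, so T = P/ω = 108×10³ / 104.6 = 1032 N·m.
Under the same torque, τ_max = 16T/(πd³) is largest where d is smallest — segment BC (d = 30.1 mm).
τ_max = 16·1032/(π·(0.0301)³) = 1.928×10^8 Pa.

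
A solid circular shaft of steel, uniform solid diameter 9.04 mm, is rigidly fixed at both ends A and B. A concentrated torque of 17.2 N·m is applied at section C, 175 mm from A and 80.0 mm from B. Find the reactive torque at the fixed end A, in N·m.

With uniform GJ and both ends fixed, compatibility θ_AC = θ_CB gives T_A·a = T_B·b, together with T_A + T_B = T₀.
T_A = T₀·b/(a+b) = 17.20·80.0/255.0 = 5.396 N·m; T_B = 11.80 N·m.

5.40 N·m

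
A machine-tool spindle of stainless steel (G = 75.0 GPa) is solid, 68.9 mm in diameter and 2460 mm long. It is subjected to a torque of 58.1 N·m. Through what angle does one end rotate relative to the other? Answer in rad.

J = πd⁴/32 = π(0.0689)⁴/32 = 2.212×10^-6 m⁴.
θ = T·L/(G·J) = 58.10 × 2.46 / (75.0×10⁹ × 2.212×10^-6) = 8.613×10^-4 rad.

8.61e-4 rad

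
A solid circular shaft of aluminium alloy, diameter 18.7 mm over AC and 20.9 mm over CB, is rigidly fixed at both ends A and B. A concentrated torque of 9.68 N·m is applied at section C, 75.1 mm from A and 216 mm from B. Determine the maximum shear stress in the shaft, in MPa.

Compatibility: T_A·a/J_AC = T_B·b/J_CB with T_A + T_B = T₀.
J_AC = 1.20×10^-8 m⁴, J_CB = 1.87×10^-8 m⁴, so T_A = T₀·(J_AC/a)/((J_AC/a)+(J_CB/b)) = 6.276 N·m, T_B = 3.404 N·m.
τ in each portion: τ_AC = 4.89×10^6 Pa, τ_CB = 1.90×10^6 Pa; maximum is in AC.
τ_max = T_AC·r/J = 6.276·0.00935/1.20×10^-8 = 4.888×10^6 Pa.

4.89 MPa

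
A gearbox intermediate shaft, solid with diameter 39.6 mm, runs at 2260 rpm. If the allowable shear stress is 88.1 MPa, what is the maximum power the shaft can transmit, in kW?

J = πd⁴/32 = π(0.0396)⁴/32 = 2.414×10^-7 m⁴.
T_max = τ_allow·J/r = 8.81×10^7 × 2.414×10^-7 / 0.0198 = 1074 N·m.
ω = 2π·2260/60 = 236.7 rad/s, so P_max = T_max·ω = 2.542×10^5 W.

254 kW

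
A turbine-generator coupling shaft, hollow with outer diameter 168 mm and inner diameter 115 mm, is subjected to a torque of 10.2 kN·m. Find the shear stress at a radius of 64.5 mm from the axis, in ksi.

1.56 ksi

J = π(d_o⁴ − d_i⁴)/32 = π(0.168⁴ − 0.115⁴)/32 = 6.103×10^-5 m⁴.
Shear stress varies linearly with radius: τ = T·r/J = 10200 × 0.0645 / 6.103×10^-5 = 1.078×10^7 Pa.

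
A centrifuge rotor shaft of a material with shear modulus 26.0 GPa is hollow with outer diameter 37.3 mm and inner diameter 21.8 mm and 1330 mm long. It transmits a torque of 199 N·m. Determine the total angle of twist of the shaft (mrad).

J = π(d_o⁴ − d_i⁴)/32 = π(0.0373⁴ − 0.0218⁴)/32 = 1.679×10^-7 m⁴.
θ = T·L/(G·J) = 199.0 × 1.33 / (26.0×10⁹ × 1.679×10^-7) = 0.06064 rad.

60.6 mrad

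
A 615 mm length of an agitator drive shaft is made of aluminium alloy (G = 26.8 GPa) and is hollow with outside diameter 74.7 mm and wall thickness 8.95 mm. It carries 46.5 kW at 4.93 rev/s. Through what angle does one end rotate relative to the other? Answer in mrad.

16.9 mrad

ω = 2π·4.93 = 30.98 rad/s, so T = P/ω = 46.5×10³ / 30.98 = 1501 N·m.
J = π(d_o⁴ − d_i⁴)/32 = π(0.0747⁴ − 0.0568⁴)/32 = 2.035×10^-6 m⁴.
θ = T·L/(G·J) = 1501 × 0.615 / (26.8×10⁹ × 2.035×10^-6) = 0.01693 rad.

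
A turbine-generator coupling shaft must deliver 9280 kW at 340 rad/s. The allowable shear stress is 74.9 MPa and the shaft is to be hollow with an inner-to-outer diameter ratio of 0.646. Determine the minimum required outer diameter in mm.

131 mm

ω = 340 rad/s, so T = P/ω = 9280×10³ / 340.0 = 27290 N·m.
For a hollow shaft with d_i/d_o = 0.646: τ_max = 16T/(π d_o³ (1−k⁴)), so d_o = [16T/(π τ_allow (1−k⁴))]^(1/3) = [16·27290/(π·7.49×10^7·0.8258)]^(1/3) = 0.1310 m.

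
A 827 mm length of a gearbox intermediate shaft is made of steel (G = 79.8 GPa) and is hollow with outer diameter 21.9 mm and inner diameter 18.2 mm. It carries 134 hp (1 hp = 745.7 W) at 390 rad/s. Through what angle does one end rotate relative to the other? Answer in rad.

ω = 390 rad/s, so T = P/ω = 134×745.7 / 390.0 = 256.2 N·m.
J = π(d_o⁴ − d_i⁴)/32 = π(0.0219⁴ − 0.0182⁴)/32 = 1.181×10^-8 m⁴.
θ = T·L/(G·J) = 256.2 × 0.827 / (79.8×10⁹ × 1.181×10^-8) = 0.2248 rad.

0.225 rad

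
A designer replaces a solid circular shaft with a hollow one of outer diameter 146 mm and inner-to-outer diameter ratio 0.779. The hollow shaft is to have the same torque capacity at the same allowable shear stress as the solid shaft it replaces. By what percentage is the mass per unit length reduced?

46.6 %

Equal τ_max and T ⇒ the solid shaft needs d_s³ = d_o³(1−k⁴), so d_s = 146·(1−0.779⁴)^(1/3) = 125.3 mm.
Area ratio A_h/A_s = d_o²(1−k²)/d_s² = (1−k²)/(1−k⁴)^(2/3) = 0.5340.
Mass saving = 1 − 0.5340 = 46.6 %.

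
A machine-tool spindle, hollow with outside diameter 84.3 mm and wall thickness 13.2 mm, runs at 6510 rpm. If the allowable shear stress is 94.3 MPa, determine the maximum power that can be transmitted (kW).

5880 kW

J = π(d_o⁴ − d_i⁴)/32 = π(0.0843⁴ − 0.0579⁴)/32 = 3.855×10^-6 m⁴.
T_max = τ_allow·J/r = 9.43×10^7 × 3.855×10^-6 / 0.0421 = 8624 N·m.
ω = 2π·6510/60 = 681.7 rad/s, so P_max = T_max·ω = 5.879×10^6 W.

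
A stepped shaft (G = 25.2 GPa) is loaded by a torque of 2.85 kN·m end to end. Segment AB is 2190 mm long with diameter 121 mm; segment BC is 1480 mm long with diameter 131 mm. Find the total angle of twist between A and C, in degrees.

1.01°

J_AB = π(0.121)⁴/32 = 2.10×10^-5 m⁴; J_BC = π(0.131)⁴/32 = 2.89×10^-5 m⁴.
θ = (T/G)·Σ L_i/J_i = (2850/25.2×10⁹)·(2.19/2.10×10^-5 + 1.48/2.89×10^-5) = 0.01756 rad.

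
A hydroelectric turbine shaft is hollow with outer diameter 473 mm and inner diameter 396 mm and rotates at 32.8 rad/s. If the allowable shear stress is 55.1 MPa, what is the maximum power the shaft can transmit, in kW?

J = π(d_o⁴ − d_i⁴)/32 = π(0.473⁴ − 0.396⁴)/32 = 2.500×10^-3 m⁴.
T_max = τ_allow·J/r = 5.51×10^7 × 2.500×10^-3 / 0.236 = 582400 N·m.
ω = 32.8 rad/s, so P_max = T_max·ω = 1.910×10^7 W.

19100 kW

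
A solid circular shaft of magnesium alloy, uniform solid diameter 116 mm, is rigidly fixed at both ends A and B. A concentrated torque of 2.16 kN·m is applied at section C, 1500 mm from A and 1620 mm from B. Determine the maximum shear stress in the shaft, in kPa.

With uniform GJ and both ends fixed, compatibility θ_AC = θ_CB gives T_A·a = T_B·b, together with T_A + T_B = T₀.
T_A = T₀·b/(a+b) = 2160·1620/3120 = 1122 N·m; T_B = 1038 N·m.
τ in each portion: τ_AC = 3.66×10^6 Pa, τ_CB = 3.39×10^6 Pa; maximum is in AC.
τ_max = T_AC·r/J = 1122·0.0580/1.78×10^-5 = 3.659×10^6 Pa.

3660 kPa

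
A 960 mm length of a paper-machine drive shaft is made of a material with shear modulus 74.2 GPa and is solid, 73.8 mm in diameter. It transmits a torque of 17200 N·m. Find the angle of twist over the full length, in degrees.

J = πd⁴/32 = π(0.0738)⁴/32 = 2.912×10^-6 m⁴.
θ = T·L/(G·J) = 17200 × 0.960 / (74.2×10⁹ × 2.912×10^-6) = 0.07641 rad.

4.38°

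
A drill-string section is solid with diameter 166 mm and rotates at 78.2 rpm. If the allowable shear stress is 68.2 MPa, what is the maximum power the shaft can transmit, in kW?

J = πd⁴/32 = π(0.166)⁴/32 = 7.455×10^-5 m⁴.
T_max = τ_allow·J/r = 6.82×10^7 × 7.455×10^-5 / 0.0830 = 61250 N·m.
ω = 2π·78.2/60 = 8.189 rad/s, so P_max = T_max·ω = 5.016×10^5 W.

502 kW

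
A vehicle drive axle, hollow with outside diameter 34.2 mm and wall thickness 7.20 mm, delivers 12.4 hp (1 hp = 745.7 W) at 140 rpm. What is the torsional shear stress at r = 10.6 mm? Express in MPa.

56.1 MPa

ω = 2π·140/60 = 14.66 rad/s, so T = P/ω = 12.4×745.7 / 14.66 = 630.7 N·m.
J = π(d_o⁴ − d_i⁴)/32 = π(0.0342⁴ − 0.0198⁴)/32 = 1.192×10^-7 m⁴.
Shear stress varies linearly with radius: τ = T·r/J = 630.7 × 0.0106 / 1.192×10^-7 = 5.608×10^7 Pa.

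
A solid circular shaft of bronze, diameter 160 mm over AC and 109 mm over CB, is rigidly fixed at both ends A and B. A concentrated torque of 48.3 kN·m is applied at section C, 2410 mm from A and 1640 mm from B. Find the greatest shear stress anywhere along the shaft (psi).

6620 psi

Compatibility: T_A·a/J_AC = T_B·b/J_CB with T_A + T_B = T₀.
J_AC = 6.43×10^-5 m⁴, J_CB = 1.39×10^-5 m⁴, so T_A = T₀·(J_AC/a)/((J_AC/a)+(J_CB/b)) = 36690 N·m, T_B = 11610 N·m.
τ in each portion: τ_AC = 4.56×10^7 Pa, τ_CB = 4.57×10^7 Pa; maximum is in CB.
τ_max = T_CB·r/J = 11610·0.0545/1.39×10^-5 = 4.567×10^7 Pa.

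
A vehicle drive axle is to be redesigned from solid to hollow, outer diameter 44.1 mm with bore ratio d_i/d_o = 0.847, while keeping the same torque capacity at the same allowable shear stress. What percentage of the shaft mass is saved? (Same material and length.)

Equal τ_max and T ⇒ the solid shaft needs d_s³ = d_o³(1−k⁴), so d_s = 44.1·(1−0.847⁴)^(1/3) = 34.66 mm.
Area ratio A_h/A_s = d_o²(1−k²)/d_s² = (1−k²)/(1−k⁴)^(2/3) = 0.4576.
Mass saving = 1 − 0.4576 = 54.2 %.

54.2 %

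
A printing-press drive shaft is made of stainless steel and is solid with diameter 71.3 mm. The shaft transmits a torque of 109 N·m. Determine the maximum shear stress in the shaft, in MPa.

1.53 MPa

J = πd⁴/32 = π(0.0713)⁴/32 = 2.537×10^-6 m⁴.
τ_max = T·r/J = 109.0 × 0.0357 / 2.537×10^-6 = 1.532×10^6 Pa.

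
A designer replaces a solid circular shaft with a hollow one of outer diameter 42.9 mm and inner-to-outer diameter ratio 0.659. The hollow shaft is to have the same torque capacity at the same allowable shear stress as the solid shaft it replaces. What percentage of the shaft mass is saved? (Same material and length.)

Equal τ_max and T ⇒ the solid shaft needs d_s³ = d_o³(1−k⁴), so d_s = 42.9·(1−0.659⁴)^(1/3) = 40.01 mm.
Area ratio A_h/A_s = d_o²(1−k²)/d_s² = (1−k²)/(1−k⁴)^(2/3) = 0.6503.
Mass saving = 1 − 0.6503 = 35.0 %.

35.0 %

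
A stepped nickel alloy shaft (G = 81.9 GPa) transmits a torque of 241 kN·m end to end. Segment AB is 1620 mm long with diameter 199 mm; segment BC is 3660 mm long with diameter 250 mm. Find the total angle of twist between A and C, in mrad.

59.0 mrad

J_AB = π(0.199)⁴/32 = 1.54×10^-4 m⁴; J_BC = π(0.250)⁴/32 = 3.83×10^-4 m⁴.
θ = (T/G)·Σ L_i/J_i = (241000/81.9×10⁹)·(1.62/1.54×10^-4 + 3.66/3.83×10^-4) = 0.05905 rad.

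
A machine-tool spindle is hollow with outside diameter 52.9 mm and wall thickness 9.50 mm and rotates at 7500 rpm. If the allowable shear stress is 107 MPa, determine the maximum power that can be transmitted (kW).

2030 kW

J = π(d_o⁴ − d_i⁴)/32 = π(0.0529⁴ − 0.0339⁴)/32 = 6.392×10^-7 m⁴.
T_max = τ_allow·J/r = 1.07×10^8 × 6.392×10^-7 / 0.0264 = 2586 N·m.
ω = 2π·7500/60 = 785.4 rad/s, so P_max = T_max·ω = 2.031×10^6 W.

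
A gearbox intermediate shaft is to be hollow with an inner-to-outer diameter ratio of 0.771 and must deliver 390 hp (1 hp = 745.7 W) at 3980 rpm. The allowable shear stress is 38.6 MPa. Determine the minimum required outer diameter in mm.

ω = 2π·3980/60 = 416.8 rad/s, so T = P/ω = 390×745.7 / 416.8 = 697.8 N·m.
For a hollow shaft with d_i/d_o = 0.771: τ_max = 16T/(π d_o³ (1−k⁴)), so d_o = [16T/(π τ_allow (1−k⁴))]^(1/3) = [16·697.8/(π·3.86×10^7·0.6466)]^(1/3) = 0.05222 m.

52.2 mm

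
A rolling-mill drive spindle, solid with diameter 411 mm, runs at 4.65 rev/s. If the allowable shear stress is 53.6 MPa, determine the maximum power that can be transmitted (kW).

21300 kW

J = πd⁴/32 = π(0.411)⁴/32 = 2.801×10^-3 m⁴.
T_max = τ_allow·J/r = 5.36×10^7 × 2.801×10^-3 / 0.205 = 730700 N·m.
ω = 2π·4.65 = 29.22 rad/s, so P_max = T_max·ω = 2.135×10^7 W.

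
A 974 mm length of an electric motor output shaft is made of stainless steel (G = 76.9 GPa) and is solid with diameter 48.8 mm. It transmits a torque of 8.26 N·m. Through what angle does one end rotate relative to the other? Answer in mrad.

J = πd⁴/32 = π(0.0488)⁴/32 = 5.568×10^-7 m⁴.
θ = T·L/(G·J) = 8.260 × 0.974 / (76.9×10⁹ × 5.568×10^-7) = 1.879×10^-4 rad.

0.188 mrad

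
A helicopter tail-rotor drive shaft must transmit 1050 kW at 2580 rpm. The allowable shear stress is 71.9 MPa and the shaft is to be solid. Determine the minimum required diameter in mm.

ω = 2π·2580/60 = 270.2 rad/s, so T = P/ω = 1050×10³ / 270.2 = 3886 N·m.
For a solid shaft τ_max = 16T/(πd³), so d = (16T/(π τ_allow))^(1/3) = (16·3886/(π·7.19×10^7))^(1/3) = 0.06505 m.

65.1 mm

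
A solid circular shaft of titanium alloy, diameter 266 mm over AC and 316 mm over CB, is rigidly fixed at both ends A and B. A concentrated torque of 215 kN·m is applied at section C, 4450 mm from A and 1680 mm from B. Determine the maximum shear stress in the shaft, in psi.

4230 psi

Compatibility: T_A·a/J_AC = T_B·b/J_CB with T_A + T_B = T₀.
J_AC = 4.92×10^-4 m⁴, J_CB = 9.79×10^-4 m⁴, so T_A = T₀·(J_AC/a)/((J_AC/a)+(J_CB/b)) = 34260 N·m, T_B = 180700 N·m.
τ in each portion: τ_AC = 9.27×10^6 Pa, τ_CB = 2.92×10^7 Pa; maximum is in CB.
τ_max = T_CB·r/J = 180700·0.158/9.79×10^-4 = 2.917×10^7 Pa.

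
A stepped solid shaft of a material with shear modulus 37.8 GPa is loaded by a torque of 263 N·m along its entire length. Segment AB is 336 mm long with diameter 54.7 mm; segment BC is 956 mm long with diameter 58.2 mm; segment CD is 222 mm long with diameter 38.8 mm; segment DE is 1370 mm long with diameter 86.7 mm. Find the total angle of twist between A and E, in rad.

J_AB = π(0.0547)⁴/32 = 8.79×10^-7 m⁴; J_BC = π(0.0582)⁴/32 = 1.13×10^-6 m⁴; J_CD = π(0.0388)⁴/32 = 2.22×10^-7 m⁴; J_DE = π(0.0867)⁴/32 = 5.55×10^-6 m⁴.
θ = (T/G)·Σ L_i/J_i = (263.0/37.8×10⁹)·(0.336/8.79×10^-7 + 0.956/1.13×10^-6 + 0.222/2.22×10^-7 + 1.37/5.55×10^-6) = 0.01723 rad.

0.0172 rad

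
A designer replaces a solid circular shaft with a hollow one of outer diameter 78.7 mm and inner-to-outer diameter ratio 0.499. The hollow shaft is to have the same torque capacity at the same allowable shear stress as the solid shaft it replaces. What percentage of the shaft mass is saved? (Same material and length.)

Equal τ_max and T ⇒ the solid shaft needs d_s³ = d_o³(1−k⁴), so d_s = 78.7·(1−0.499⁴)^(1/3) = 77.04 mm.
Area ratio A_h/A_s = d_o²(1−k²)/d_s² = (1−k²)/(1−k⁴)^(2/3) = 0.7837.
Mass saving = 1 − 0.7837 = 21.6 %.

21.6 %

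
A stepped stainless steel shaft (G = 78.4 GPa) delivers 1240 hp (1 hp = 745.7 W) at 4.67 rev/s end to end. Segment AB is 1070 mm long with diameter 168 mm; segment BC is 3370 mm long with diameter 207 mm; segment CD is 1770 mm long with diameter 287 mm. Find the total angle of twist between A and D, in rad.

ω = 2π·4.67 = 29.34 rad/s, so T = P/ω = 1240×745.7 / 29.34 = 31510 N·m.
J_AB = π(0.168)⁴/32 = 7.82×10^-5 m⁴; J_BC = π(0.207)⁴/32 = 1.80×10^-4 m⁴; J_CD = π(0.287)⁴/32 = 6.66×10^-4 m⁴.
θ = (T/G)·Σ L_i/J_i = (31510/78.4×10⁹)·(1.07/7.82×10^-5 + 3.37/1.80×10^-4 + 1.77/6.66×10^-4) = 0.01408 rad.

0.0141 rad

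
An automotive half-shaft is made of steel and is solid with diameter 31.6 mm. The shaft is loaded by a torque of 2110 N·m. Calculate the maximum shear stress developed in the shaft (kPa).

341000 kPa

J = πd⁴/32 = π(0.0316)⁴/32 = 9.789×10^-8 m⁴.
τ_max = T·r/J = 2110 × 0.0158 / 9.789×10^-8 = 3.406×10^8 Pa.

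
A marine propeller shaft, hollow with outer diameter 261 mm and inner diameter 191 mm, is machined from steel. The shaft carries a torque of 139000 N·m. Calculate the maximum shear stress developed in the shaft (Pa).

5.58e7 Pa

J = π(d_o⁴ − d_i⁴)/32 = π(0.261⁴ − 0.191⁴)/32 = 3.249×10^-4 m⁴.
τ_max = T·r/J = 139000 × 0.131 / 3.249×10^-4 = 5.583×10^7 Pa.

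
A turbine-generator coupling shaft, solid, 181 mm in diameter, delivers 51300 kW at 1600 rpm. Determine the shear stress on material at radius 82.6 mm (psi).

ω = 2π·1600/60 = 167.6 rad/s, so T = P/ω = 51300×10³ / 167.6 = 306200 N·m.
J = πd⁴/32 = π(0.181)⁴/32 = 1.054×10^-4 m⁴.
Shear stress varies linearly with radius: τ = T·r/J = 306200 × 0.0826 / 1.054×10^-4 = 2.400×10^8 Pa.

34800 psi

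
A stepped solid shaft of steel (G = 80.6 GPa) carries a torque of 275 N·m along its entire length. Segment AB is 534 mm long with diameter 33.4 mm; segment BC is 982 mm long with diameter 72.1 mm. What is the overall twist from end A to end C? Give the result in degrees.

J_AB = π(0.0334)⁴/32 = 1.22×10^-7 m⁴; J_BC = π(0.0721)⁴/32 = 2.65×10^-6 m⁴.
θ = (T/G)·Σ L_i/J_i = (275.0/80.6×10⁹)·(0.534/1.22×10^-7 + 0.982/2.65×10^-6) = 0.01618 rad.

0.927°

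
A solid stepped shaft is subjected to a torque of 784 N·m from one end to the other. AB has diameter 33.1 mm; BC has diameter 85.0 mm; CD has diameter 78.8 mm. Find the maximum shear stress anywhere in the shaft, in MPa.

Under the same torque, τ_max = 16T/(πd³) is largest where d is smallest — segment AB (d = 33.1 mm).
τ_max = 16·784.0/(π·(0.0331)³) = 1.101×10^8 Pa.

110 MPa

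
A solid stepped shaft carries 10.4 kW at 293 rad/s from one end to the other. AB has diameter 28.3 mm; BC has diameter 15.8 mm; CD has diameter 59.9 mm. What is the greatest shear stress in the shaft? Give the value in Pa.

4.58e7 Pa

ω = 293 rad/s, so T = P/ω = 10.4×10³ / 293.0 = 35.49 N·m.
Under the same torque, τ_max = 16T/(πd³) is largest where d is smallest — segment BC (d = 15.8 mm).
τ_max = 16·35.49/(π·(0.0158)³) = 4.583×10^7 Pa.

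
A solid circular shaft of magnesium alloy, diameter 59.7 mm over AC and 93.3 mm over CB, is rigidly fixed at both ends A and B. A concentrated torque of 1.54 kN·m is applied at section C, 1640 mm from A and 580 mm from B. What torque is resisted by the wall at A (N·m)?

Compatibility: T_A·a/J_AC = T_B·b/J_CB with T_A + T_B = T₀.
J_AC = 1.25×10^-6 m⁴, J_CB = 7.44×10^-6 m⁴, so T_A = T₀·(J_AC/a)/((J_AC/a)+(J_CB/b)) = 86.19 N·m, T_B = 1454 N·m.

86.2 N·m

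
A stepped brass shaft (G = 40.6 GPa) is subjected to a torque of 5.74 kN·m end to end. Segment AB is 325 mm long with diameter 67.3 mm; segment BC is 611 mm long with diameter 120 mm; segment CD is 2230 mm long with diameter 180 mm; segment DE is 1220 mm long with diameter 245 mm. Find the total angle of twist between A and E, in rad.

0.0306 rad

J_AB = π(0.0673)⁴/32 = 2.01×10^-6 m⁴; J_BC = π(0.120)⁴/32 = 2.04×10^-5 m⁴; J_CD = π(0.180)⁴/32 = 1.03×10^-4 m⁴; J_DE = π(0.245)⁴/32 = 3.54×10^-4 m⁴.
θ = (T/G)·Σ L_i/J_i = (5740/40.6×10⁹)·(0.325/2.01×10^-6 + 0.611/2.04×10^-5 + 2.23/1.03×10^-4 + 1.22/3.54×10^-4) = 0.03060 rad.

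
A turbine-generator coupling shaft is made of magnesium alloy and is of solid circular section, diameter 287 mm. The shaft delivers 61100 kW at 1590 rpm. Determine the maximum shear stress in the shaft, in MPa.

79.1 MPa

ω = 2π·1590/60 = 166.5 rad/s, so T = P/ω = 61100×10³ / 166.5 = 367000 N·m.
J = πd⁴/32 = π(0.287)⁴/32 = 6.661×10^-4 m⁴.
τ_max = T·r/J = 367000 × 0.143 / 6.661×10^-4 = 7.906×10^7 Pa.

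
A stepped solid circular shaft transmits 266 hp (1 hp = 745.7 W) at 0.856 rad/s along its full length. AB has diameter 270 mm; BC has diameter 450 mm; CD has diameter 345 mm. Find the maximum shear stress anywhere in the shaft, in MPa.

60.0 MPa

ω = 0.856 rad/s, so T = P/ω = 266×745.7 / 0.8560 = 231700 N·m.
Under the same torque, τ_max = 16T/(πd³) is largest where d is smallest — segment AB (d = 270 mm).
τ_max = 16·231700/(π·(0.270)³) = 5.996×10^7 Pa.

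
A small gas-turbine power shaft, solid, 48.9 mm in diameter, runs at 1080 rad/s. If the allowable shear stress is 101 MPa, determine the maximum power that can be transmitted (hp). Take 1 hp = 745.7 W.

3360 hp

J = πd⁴/32 = π(0.0489)⁴/32 = 5.614×10^-7 m⁴.
T_max = τ_allow·J/r = 1.01×10^8 × 5.614×10^-7 / 0.0244 = 2319 N·m.
ω = 1080 rad/s, so P_max = T_max·ω = 2.504×10^6 W.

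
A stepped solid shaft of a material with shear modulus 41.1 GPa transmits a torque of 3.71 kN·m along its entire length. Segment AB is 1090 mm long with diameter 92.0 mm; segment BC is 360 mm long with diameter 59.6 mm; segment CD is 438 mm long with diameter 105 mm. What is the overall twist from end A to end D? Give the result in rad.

0.0435 rad

J_AB = π(0.0920)⁴/32 = 7.03×10^-6 m⁴; J_BC = π(0.0596)⁴/32 = 1.24×10^-6 m⁴; J_CD = π(0.105)⁴/32 = 1.19×10^-5 m⁴.
θ = (T/G)·Σ L_i/J_i = (3710/41.1×10⁹)·(1.09/7.03×10^-6 + 0.360/1.24×10^-6 + 0.438/1.19×10^-5) = 0.04354 rad.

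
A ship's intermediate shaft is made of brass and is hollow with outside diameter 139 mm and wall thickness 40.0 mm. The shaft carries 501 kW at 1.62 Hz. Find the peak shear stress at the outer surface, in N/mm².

96.5 N/mm²

ω = 2π·1.62 = 10.18 rad/s, so T = P/ω = 501×10³ / 10.18 = 49220 N·m.
J = π(d_o⁴ − d_i⁴)/32 = π(0.139⁴ − 0.0590⁴)/32 = 3.546×10^-5 m⁴.
τ_max = T·r/J = 49220 × 0.0695 / 3.546×10^-5 = 9.647×10^7 Pa.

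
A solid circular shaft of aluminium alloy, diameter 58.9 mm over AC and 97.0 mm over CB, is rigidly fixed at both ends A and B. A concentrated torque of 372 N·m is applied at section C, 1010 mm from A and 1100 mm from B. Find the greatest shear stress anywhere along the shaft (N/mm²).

Compatibility: T_A·a/J_AC = T_B·b/J_CB with T_A + T_B = T₀.
J_AC = 1.18×10^-6 m⁴, J_CB = 8.69×10^-6 m⁴, so T_A = T₀·(J_AC/a)/((J_AC/a)+(J_CB/b)) = 47.98 N·m, T_B = 324.0 N·m.
τ in each portion: τ_AC = 1.20×10^6 Pa, τ_CB = 1.81×10^6 Pa; maximum is in CB.
τ_max = T_CB·r/J = 324.0·0.0485/8.69×10^-6 = 1.808×10^6 Pa.

1.81 N/mm²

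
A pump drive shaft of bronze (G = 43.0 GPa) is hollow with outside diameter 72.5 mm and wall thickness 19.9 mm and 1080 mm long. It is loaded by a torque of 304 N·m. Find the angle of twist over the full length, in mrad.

J = π(d_o⁴ − d_i⁴)/32 = π(0.0725⁴ − 0.0327⁴)/32 = 2.600×10^-6 m⁴.
θ = T·L/(G·J) = 304.0 × 1.08 / (43.0×10⁹ × 2.600×10^-6) = 2.937×10^-3 rad.

2.94 mrad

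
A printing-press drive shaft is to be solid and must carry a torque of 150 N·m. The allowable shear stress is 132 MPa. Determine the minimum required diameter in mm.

For a solid shaft τ_max = 16T/(πd³), so d = (16T/(π τ_allow))^(1/3) = (16·150.0/(π·1.32×10^8))^(1/3) = 0.01795 m.

18.0 mm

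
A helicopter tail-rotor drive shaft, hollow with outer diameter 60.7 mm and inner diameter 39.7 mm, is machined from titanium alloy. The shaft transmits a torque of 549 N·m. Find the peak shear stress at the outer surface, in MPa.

J = π(d_o⁴ − d_i⁴)/32 = π(0.0607⁴ − 0.0397⁴)/32 = 1.089×10^-6 m⁴.
τ_max = T·r/J = 549.0 × 0.0304 / 1.089×10^-6 = 1.530×10^7 Pa.

15.3 MPa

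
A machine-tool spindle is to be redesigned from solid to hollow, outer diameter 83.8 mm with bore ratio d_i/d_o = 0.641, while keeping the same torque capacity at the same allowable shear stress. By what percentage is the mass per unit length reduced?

33.4 %

Equal τ_max and T ⇒ the solid shaft needs d_s³ = d_o³(1−k⁴), so d_s = 83.8·(1−0.641⁴)^(1/3) = 78.79 mm.
Area ratio A_h/A_s = d_o²(1−k²)/d_s² = (1−k²)/(1−k⁴)^(2/3) = 0.6664.
Mass saving = 1 − 0.6664 = 33.4 %.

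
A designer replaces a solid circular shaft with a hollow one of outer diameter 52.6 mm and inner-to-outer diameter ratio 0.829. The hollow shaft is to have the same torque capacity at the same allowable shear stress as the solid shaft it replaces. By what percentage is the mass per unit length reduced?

Equal τ_max and T ⇒ the solid shaft needs d_s³ = d_o³(1−k⁴), so d_s = 52.6·(1−0.829⁴)^(1/3) = 42.51 mm.
Area ratio A_h/A_s = d_o²(1−k²)/d_s² = (1−k²)/(1−k⁴)^(2/3) = 0.4789.
Mass saving = 1 − 0.4789 = 52.1 %.

52.1 %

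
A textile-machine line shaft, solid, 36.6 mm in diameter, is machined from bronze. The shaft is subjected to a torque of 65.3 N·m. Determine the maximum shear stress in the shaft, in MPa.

J = πd⁴/32 = π(0.0366)⁴/32 = 1.762×10^-7 m⁴.
τ_max = T·r/J = 65.30 × 0.0183 / 1.762×10^-7 = 6.783×10^6 Pa.

6.78 MPa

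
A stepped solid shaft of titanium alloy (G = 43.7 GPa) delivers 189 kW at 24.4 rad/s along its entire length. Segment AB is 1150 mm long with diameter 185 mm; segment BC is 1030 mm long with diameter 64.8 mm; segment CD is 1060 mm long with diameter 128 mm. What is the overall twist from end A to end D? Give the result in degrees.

ω = 24.4 rad/s, so T = P/ω = 189×10³ / 24.40 = 7746 N·m.
J_AB = π(0.185)⁴/32 = 1.15×10^-4 m⁴; J_BC = π(0.0648)⁴/32 = 1.73×10^-6 m⁴; J_CD = π(0.128)⁴/32 = 2.64×10^-5 m⁴.
θ = (T/G)·Σ L_i/J_i = (7746/43.7×10⁹)·(1.15/1.15×10^-4 + 1.03/1.73×10^-6 + 1.06/2.64×10^-5) = 0.1144 rad.

6.55°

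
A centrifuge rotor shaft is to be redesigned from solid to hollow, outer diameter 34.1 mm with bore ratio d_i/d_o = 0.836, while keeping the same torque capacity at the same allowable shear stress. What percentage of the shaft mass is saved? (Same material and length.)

52.9 %

Equal τ_max and T ⇒ the solid shaft needs d_s³ = d_o³(1−k⁴), so d_s = 34.1·(1−0.836⁴)^(1/3) = 27.27 mm.
Area ratio A_h/A_s = d_o²(1−k²)/d_s² = (1−k²)/(1−k⁴)^(2/3) = 0.4708.
Mass saving = 1 − 0.4708 = 52.9 %.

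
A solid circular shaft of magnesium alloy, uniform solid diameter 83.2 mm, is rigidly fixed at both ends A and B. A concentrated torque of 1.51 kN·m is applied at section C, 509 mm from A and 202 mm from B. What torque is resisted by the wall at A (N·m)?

With uniform GJ and both ends fixed, compatibility θ_AC = θ_CB gives T_A·a = T_B·b, together with T_A + T_B = T₀.
T_A = T₀·b/(a+b) = 1510·202/711.0 = 429.0 N·m; T_B = 1081 N·m.

429 N·m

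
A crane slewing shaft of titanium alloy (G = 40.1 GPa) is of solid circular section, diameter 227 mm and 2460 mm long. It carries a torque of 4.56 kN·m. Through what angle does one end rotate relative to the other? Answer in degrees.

J = πd⁴/32 = π(0.227)⁴/32 = 2.607×10^-4 m⁴.
θ = T·L/(G·J) = 4560 × 2.46 / (40.1×10⁹ × 2.607×10^-4) = 1.073×10^-3 rad.

0.0615°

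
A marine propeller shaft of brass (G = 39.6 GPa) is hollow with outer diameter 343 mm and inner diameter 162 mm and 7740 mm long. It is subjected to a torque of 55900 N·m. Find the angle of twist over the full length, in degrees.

J = π(d_o⁴ − d_i⁴)/32 = π(0.343⁴ − 0.162⁴)/32 = 1.291×10^-3 m⁴.
θ = T·L/(G·J) = 55900 × 7.74 / (39.6×10⁹ × 1.291×10^-3) = 8.462×10^-3 rad.

0.485°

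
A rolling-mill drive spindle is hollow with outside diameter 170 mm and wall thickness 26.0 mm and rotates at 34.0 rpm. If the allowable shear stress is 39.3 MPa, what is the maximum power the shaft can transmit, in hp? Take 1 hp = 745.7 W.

139 hp

J = π(d_o⁴ − d_i⁴)/32 = π(0.170⁴ − 0.118⁴)/32 = 6.296×10^-5 m⁴.
T_max = τ_allow·J/r = 3.93×10^7 × 6.296×10^-5 / 0.0850 = 29110 N·m.
ω = 2π·34.0/60 = 3.560 rad/s, so P_max = T_max·ω = 1.036×10^5 W.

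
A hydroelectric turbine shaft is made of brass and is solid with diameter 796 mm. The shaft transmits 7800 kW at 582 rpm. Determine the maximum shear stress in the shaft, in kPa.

1290 kPa

ω = 2π·582/60 = 60.95 rad/s, so T = P/ω = 7800×10³ / 60.95 = 128000 N·m.
J = πd⁴/32 = π(0.796)⁴/32 = 0.03941 m⁴.
τ_max = T·r/J = 128000 × 0.398 / 0.03941 = 1.292×10^6 Pa.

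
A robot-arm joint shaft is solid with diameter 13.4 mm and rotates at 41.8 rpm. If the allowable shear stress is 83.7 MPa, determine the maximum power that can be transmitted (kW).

0.173 kW

J = πd⁴/32 = π(0.0134)⁴/32 = 3.165×10^-9 m⁴.
T_max = τ_allow·J/r = 8.37×10^7 × 3.165×10^-9 / 0.00670 = 39.54 N·m.
ω = 2π·41.8/60 = 4.377 rad/s, so P_max = T_max·ω = 173.1 W.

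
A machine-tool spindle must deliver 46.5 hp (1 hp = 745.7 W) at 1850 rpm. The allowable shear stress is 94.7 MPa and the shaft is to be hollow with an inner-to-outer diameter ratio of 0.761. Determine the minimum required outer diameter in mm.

24.4 mm

ω = 2π·1850/60 = 193.7 rad/s, so T = P/ω = 46.5×745.7 / 193.7 = 179.0 N·m.
For a hollow shaft with d_i/d_o = 0.761: τ_max = 16T/(π d_o³ (1−k⁴)), so d_o = [16T/(π τ_allow (1−k⁴))]^(1/3) = [16·179.0/(π·9.47×10^7·0.6646)]^(1/3) = 0.02438 m.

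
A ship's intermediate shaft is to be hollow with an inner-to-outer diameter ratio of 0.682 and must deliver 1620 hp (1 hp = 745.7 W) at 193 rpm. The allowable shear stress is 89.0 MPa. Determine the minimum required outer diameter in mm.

163 mm

ω = 2π·193/60 = 20.21 rad/s, so T = P/ω = 1620×745.7 / 20.21 = 59770 N·m.
For a hollow shaft with d_i/d_o = 0.682: τ_max = 16T/(π d_o³ (1−k⁴)), so d_o = [16T/(π τ_allow (1−k⁴))]^(1/3) = [16·59770/(π·8.90×10^7·0.7837)]^(1/3) = 0.1634 m.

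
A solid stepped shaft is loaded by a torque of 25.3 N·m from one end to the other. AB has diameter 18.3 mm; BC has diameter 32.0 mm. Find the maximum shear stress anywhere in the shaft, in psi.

3050 psi

Under the same torque, τ_max = 16T/(πd³) is largest where d is smallest — segment AB (d = 18.3 mm).
τ_max = 16·25.30/(π·(0.0183)³) = 2.103×10^7 Pa.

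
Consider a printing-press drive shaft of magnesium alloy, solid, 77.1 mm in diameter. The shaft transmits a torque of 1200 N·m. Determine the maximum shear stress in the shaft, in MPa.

J = πd⁴/32 = π(0.0771)⁴/32 = 3.469×10^-6 m⁴.
τ_max = T·r/J = 1200 × 0.0385 / 3.469×10^-6 = 1.333×10^7 Pa.

13.3 MPa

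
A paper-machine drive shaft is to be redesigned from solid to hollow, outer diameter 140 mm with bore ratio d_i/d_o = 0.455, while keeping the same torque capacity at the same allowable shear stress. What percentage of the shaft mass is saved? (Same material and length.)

18.4 %

Equal τ_max and T ⇒ the solid shaft needs d_s³ = d_o³(1−k⁴), so d_s = 140·(1−0.455⁴)^(1/3) = 138.0 mm.
Area ratio A_h/A_s = d_o²(1−k²)/d_s² = (1−k²)/(1−k⁴)^(2/3) = 0.8165.
Mass saving = 1 − 0.8165 = 18.4 %.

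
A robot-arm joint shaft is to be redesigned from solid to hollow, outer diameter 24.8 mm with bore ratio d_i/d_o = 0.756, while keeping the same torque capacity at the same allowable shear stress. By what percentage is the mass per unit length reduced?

Equal τ_max and T ⇒ the solid shaft needs d_s³ = d_o³(1−k⁴), so d_s = 24.8·(1−0.756⁴)^(1/3) = 21.74 mm.
Area ratio A_h/A_s = d_o²(1−k²)/d_s² = (1−k²)/(1−k⁴)^(2/3) = 0.5577.
Mass saving = 1 − 0.5577 = 44.2 %.

44.2 %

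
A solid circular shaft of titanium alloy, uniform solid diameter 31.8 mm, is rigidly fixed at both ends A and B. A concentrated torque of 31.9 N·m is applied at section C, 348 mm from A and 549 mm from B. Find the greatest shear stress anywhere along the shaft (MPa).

3.09 MPa

With uniform GJ and both ends fixed, compatibility θ_AC = θ_CB gives T_A·a = T_B·b, together with T_A + T_B = T₀.
T_A = T₀·b/(a+b) = 31.90·549/897.0 = 19.52 N·m; T_B = 12.38 N·m.
τ in each portion: τ_AC = 3.09×10^6 Pa, τ_CB = 1.96×10^6 Pa; maximum is in AC.
τ_max = T_AC·r/J = 19.52·0.0159/1.00×10^-7 = 3.092×10^6 Pa.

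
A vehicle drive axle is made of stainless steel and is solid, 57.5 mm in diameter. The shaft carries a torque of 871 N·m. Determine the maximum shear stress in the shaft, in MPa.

23.3 MPa

J = πd⁴/32 = π(0.0575)⁴/32 = 1.073×10^-6 m⁴.
τ_max = T·r/J = 871.0 × 0.0288 / 1.073×10^-6 = 2.333×10^7 Pa.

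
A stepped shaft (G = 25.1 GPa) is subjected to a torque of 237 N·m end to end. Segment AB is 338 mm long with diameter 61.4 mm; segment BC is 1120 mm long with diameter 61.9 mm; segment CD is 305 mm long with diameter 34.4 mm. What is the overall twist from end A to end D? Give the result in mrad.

J_AB = π(0.0614)⁴/32 = 1.40×10^-6 m⁴; J_BC = π(0.0619)⁴/32 = 1.44×10^-6 m⁴; J_CD = π(0.0344)⁴/32 = 1.37×10^-7 m⁴.
θ = (T/G)·Σ L_i/J_i = (237.0/25.1×10⁹)·(0.338/1.40×10^-6 + 1.12/1.44×10^-6 + 0.305/1.37×10^-7) = 0.03057 rad.

30.6 mrad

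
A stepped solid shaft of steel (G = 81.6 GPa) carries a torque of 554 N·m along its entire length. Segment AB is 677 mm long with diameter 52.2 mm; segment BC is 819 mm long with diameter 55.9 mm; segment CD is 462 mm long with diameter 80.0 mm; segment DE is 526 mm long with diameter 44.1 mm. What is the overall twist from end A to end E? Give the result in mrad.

J_AB = π(0.0522)⁴/32 = 7.29×10^-7 m⁴; J_BC = π(0.0559)⁴/32 = 9.59×10^-7 m⁴; J_CD = π(0.0800)⁴/32 = 4.02×10^-6 m⁴; J_DE = π(0.0441)⁴/32 = 3.71×10^-7 m⁴.
θ = (T/G)·Σ L_i/J_i = (554.0/81.6×10⁹)·(0.677/7.29×10^-7 + 0.819/9.59×10^-7 + 0.462/4.02×10^-6 + 0.526/3.71×10^-7) = 0.02250 rad.

22.5 mrad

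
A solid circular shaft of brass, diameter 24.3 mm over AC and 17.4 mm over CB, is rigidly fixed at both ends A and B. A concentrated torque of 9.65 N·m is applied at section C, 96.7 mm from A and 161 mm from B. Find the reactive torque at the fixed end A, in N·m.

Compatibility: T_A·a/J_AC = T_B·b/J_CB with T_A + T_B = T₀.
J_AC = 3.42×10^-8 m⁴, J_CB = 9.00×10^-9 m⁴, so T_A = T₀·(J_AC/a)/((J_AC/a)+(J_CB/b)) = 8.334 N·m, T_B = 1.316 N·m.

8.33 N·m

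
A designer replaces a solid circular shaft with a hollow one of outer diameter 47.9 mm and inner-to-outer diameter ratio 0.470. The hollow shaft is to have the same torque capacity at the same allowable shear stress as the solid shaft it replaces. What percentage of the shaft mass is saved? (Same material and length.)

Equal τ_max and T ⇒ the solid shaft needs d_s³ = d_o³(1−k⁴), so d_s = 47.9·(1−0.470⁴)^(1/3) = 47.11 mm.
Area ratio A_h/A_s = d_o²(1−k²)/d_s² = (1−k²)/(1−k⁴)^(2/3) = 0.8055.
Mass saving = 1 − 0.8055 = 19.4 %.

19.4 %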